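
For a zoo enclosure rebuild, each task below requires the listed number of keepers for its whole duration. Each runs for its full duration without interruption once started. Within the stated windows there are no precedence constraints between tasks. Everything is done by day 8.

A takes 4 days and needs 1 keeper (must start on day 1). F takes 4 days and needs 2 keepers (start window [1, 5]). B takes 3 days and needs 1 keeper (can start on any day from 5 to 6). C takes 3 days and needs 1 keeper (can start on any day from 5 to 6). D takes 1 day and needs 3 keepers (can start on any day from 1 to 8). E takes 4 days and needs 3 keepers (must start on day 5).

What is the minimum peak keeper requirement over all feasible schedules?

Early-start (A@1, F@1, B@5, C@5, D@1, E@5) gives peak 6: d1:6  d2:3  d3:3  d4:3  d5:5  d6:5  d7:5  d8:3.
Shift F→2, B→6, C→6.
Schedule A@1, F@2, B@6, C@6, D@1, E@5: d1:4  d2:3  d3:3  d4:3  d5:5  d6:5  d7:5  d8:5 — peak 5.
Total keeper-days = 33 over 8 days ⇒ peak ≥ ⌈33/8⌉ = 5, so 5 is optimal.

5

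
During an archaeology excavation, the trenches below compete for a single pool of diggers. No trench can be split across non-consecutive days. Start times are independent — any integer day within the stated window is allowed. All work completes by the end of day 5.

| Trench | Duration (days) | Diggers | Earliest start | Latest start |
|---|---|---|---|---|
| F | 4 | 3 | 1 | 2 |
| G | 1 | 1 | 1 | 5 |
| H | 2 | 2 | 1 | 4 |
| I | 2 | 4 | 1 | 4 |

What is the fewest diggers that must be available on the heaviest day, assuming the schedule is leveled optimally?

7

Early-start (F@1, G@1, H@1, I@1) gives peak 10: d1:10  d2:9  d3:3  d4:3  d5:0.
Shift I→3.
Schedule F@1, G@1, H@1, I@3: d1:6  d2:5  d3:7  d4:7  d5:0 — peak 7.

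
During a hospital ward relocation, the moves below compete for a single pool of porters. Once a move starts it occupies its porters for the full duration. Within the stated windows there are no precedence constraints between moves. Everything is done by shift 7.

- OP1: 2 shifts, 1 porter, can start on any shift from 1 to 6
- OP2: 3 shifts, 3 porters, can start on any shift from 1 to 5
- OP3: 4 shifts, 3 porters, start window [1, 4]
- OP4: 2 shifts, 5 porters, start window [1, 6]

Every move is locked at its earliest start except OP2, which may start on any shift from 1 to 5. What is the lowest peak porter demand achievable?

OP2@1: s1:12  s2:12  s3:6  s4:3  s5:0  s6:0  s7:0 → peak 12
OP2@2: s1:9  s2:12  s3:6  s4:6  s5:0  s6:0  s7:0 → peak 12
OP2@3: s1:9  s2:9  s3:6  s4:6  s5:3  s6:0  s7:0 → peak 9
OP2@4: s1:9  s2:9  s3:3  s4:6  s5:3  s6:3  s7:0 → peak 9
OP2@5: s1:9  s2:9  s3:3  s4:3  s5:3  s6:3  s7:3 → peak 9
Best is OP2@3, peak 9.

9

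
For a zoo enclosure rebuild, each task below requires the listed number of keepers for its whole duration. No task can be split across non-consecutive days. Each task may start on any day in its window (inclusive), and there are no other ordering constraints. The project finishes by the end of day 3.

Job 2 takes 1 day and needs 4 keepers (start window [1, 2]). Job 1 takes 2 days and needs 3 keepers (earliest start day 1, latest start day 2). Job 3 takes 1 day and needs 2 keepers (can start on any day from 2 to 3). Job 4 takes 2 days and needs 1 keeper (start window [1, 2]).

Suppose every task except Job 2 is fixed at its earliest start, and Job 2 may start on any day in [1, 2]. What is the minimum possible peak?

Job 2@1: d1:8  d2:6  d3:0 → peak 8
Job 2@2: d1:4  d2:10  d3:0 → peak 10
Best is Job 2@1, peak 8.

8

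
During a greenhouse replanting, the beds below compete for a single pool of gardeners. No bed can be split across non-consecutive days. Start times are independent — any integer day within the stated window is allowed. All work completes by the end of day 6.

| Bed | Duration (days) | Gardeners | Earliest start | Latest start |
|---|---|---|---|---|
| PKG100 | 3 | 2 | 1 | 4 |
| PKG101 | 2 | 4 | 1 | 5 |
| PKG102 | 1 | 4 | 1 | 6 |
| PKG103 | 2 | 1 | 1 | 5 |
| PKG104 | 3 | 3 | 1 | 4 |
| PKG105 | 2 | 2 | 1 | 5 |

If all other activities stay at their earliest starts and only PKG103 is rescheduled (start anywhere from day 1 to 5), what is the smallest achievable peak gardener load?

15

PKG103@1: d1:16  d2:12  d3:5  d4:0  d5:0  d6:0 → peak 16
PKG103@2: d1:15  d2:12  d3:6  d4:0  d5:0  d6:0 → peak 15
PKG103@3: d1:15  d2:11  d3:6  d4:1  d5:0  d6:0 → peak 15
PKG103@4: d1:15  d2:11  d3:5  d4:1  d5:1  d6:0 → peak 15
PKG103@5: d1:15  d2:11  d3:5  d4:0  d5:1  d6:1 → peak 15
Best is PKG103@2, peak 15.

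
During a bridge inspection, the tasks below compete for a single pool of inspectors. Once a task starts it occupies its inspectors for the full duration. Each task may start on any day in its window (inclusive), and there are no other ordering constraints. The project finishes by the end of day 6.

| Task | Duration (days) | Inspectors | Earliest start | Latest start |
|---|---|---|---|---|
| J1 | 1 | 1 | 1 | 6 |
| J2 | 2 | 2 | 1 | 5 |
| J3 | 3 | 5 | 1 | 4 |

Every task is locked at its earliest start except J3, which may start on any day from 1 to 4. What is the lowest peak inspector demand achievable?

5

J3@1: d1:8  d2:7  d3:5  d4:0  d5:0  d6:0 → peak 8
J3@2: d1:3  d2:7  d3:5  d4:5  d5:0  d6:0 → peak 7
J3@3: d1:3  d2:2  d3:5  d4:5  d5:5  d6:0 → peak 5
J3@4: d1:3  d2:2  d3:0  d4:5  d5:5  d6:5 → peak 5
Best is J3@3, peak 5.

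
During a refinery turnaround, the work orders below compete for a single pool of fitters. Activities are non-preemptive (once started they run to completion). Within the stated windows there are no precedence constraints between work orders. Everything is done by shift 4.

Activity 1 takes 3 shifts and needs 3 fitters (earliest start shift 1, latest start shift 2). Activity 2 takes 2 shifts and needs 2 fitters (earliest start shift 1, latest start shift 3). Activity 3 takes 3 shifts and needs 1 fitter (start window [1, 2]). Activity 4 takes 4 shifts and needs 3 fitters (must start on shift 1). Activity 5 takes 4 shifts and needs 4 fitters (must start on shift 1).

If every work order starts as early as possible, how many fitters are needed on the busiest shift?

13

Early-start schedule: Activity 1@1, Activity 2@1, Activity 3@1, Activity 4@1, Activity 5@1.
Load per shift: shift 1: 13, shift 2: 13, shift 3: 11, shift 4: 7.
Peak is 13.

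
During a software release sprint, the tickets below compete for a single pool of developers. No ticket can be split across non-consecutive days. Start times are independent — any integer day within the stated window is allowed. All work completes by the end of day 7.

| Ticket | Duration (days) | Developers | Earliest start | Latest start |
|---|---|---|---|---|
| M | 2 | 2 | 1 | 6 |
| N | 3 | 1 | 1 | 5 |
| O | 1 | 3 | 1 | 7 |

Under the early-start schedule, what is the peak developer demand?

Early-start schedule: M@1, N@1, O@1.
Load per day: day 1: 6, day 2: 3, day 3: 1, day 4: 0, day 5: 0, day 6: 0, day 7: 0.
Peak is 6.

6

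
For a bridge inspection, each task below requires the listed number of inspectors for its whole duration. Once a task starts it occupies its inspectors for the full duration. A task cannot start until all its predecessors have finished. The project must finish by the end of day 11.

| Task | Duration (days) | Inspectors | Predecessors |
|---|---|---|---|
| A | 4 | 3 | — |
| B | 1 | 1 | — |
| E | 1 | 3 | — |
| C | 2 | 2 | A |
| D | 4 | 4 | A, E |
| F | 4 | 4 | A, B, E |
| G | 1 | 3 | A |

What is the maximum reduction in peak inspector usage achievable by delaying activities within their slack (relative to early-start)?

5

Early-start peak: d1:7  d2:3  d3:3  d4:3  d5:13  d6:10  d7:8  d8:8  d9:0  d10:0  d11:0 ⇒ 13.
Leveled (A@1, B@1, E@1, C@5, D@5, F@7, G@9): d1:7  d2:3  d3:3  d4:3  d5:6  d6:6  d7:8  d8:8  d9:7  d10:4  d11:0 ⇒ 8.
Reduction 13 − 8 = 5.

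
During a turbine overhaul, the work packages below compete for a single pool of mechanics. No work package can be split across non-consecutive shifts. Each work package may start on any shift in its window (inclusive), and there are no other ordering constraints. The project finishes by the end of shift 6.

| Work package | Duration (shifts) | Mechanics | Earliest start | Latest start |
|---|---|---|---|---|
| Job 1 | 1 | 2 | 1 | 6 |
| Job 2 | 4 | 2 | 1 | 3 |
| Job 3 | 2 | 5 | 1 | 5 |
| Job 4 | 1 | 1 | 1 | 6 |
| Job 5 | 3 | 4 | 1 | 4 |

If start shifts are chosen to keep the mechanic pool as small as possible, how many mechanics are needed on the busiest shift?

Early-start (Job 1@1, Job 2@1, Job 3@1, Job 4@1, Job 5@1) gives peak 14: s1:14  s2:11  s3:6  s4:2  s5:0  s6:0.
Shift Job 3→5, Job 5→2.
Schedule Job 1@1, Job 2@1, Job 3@5, Job 4@1, Job 5@2: s1:5  s2:6  s3:6  s4:6  s5:5  s6:5 — peak 6.
Total mechanic-shifts = 33 over 6 shifts ⇒ peak ≥ ⌈33/6⌉ = 6, so 6 is optimal.

6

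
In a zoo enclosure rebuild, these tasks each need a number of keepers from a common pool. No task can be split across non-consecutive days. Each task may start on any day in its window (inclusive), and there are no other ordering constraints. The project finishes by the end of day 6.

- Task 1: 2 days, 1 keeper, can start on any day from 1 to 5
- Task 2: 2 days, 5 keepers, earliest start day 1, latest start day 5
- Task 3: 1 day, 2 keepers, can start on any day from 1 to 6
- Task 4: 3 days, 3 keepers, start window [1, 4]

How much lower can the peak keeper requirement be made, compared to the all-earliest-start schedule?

6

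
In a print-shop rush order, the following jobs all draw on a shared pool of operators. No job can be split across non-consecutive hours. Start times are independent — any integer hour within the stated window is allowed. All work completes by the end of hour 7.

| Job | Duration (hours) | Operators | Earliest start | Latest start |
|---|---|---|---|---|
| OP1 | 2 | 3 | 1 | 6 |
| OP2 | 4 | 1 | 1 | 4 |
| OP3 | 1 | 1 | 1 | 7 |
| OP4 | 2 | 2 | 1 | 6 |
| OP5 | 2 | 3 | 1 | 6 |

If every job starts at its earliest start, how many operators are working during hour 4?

1

At early start, hour 4 has: OP2.
Demand: 1 = 1.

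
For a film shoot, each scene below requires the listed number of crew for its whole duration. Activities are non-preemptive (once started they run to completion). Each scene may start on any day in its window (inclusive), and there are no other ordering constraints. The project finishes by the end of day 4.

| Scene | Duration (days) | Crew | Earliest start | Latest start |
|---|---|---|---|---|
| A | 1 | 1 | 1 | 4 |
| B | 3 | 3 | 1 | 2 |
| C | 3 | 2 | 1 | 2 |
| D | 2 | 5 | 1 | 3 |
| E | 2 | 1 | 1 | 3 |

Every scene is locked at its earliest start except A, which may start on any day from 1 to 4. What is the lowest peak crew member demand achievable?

A@1: d1:12  d2:11  d3:5  d4:0 → peak 12
A@2: d1:11  d2:12  d3:5  d4:0 → peak 12
A@3: d1:11  d2:11  d3:6  d4:0 → peak 11
A@4: d1:11  d2:11  d3:5  d4:1 → peak 11
Best is A@3, peak 11.

11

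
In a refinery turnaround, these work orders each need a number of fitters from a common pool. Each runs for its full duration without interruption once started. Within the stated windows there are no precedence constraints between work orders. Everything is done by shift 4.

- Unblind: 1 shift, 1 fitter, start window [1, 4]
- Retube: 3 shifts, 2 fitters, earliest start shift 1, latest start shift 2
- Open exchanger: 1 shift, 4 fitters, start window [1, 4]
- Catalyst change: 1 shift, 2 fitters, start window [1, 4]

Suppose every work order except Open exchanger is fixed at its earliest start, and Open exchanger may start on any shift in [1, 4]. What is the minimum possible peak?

5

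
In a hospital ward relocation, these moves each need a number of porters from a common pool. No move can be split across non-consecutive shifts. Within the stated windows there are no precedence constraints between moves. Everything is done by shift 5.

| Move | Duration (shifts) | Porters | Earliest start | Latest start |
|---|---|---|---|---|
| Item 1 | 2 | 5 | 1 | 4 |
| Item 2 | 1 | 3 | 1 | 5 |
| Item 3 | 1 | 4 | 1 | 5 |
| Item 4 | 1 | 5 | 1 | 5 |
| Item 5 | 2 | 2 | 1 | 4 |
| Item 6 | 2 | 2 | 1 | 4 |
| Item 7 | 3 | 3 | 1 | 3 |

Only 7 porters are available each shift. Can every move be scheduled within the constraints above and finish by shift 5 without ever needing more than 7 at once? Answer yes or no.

no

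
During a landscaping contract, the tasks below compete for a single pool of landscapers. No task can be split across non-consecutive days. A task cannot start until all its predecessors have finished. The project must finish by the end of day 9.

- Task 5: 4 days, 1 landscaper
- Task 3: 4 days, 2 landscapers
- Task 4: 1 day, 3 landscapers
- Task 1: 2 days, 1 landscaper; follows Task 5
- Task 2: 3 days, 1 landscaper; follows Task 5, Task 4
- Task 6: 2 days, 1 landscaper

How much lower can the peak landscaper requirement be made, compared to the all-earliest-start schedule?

4

Early-start peak: d1:7  d2:4  d3:3  d4:3  d5:2  d6:2  d7:1  d8:0  d9:0 ⇒ 7.
Leveled (Task 5@1, Task 3@1, Task 4@5, Task 1@6, Task 2@6, Task 6@6): d1:3  d2:3  d3:3  d4:3  d5:3  d6:3  d7:3  d8:1  d9:0 ⇒ 3.
Reduction 7 − 3 = 4.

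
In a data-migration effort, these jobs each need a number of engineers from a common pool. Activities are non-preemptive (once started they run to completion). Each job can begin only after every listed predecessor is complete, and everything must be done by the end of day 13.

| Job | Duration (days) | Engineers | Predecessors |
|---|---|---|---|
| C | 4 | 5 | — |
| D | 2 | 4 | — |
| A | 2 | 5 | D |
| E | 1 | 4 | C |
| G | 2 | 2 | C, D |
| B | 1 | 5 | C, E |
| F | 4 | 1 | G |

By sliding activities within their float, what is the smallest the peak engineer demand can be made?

Early-start (C@1, D@1, A@3, E@5, G@5, B@6, F@7) gives peak 10: d1:9  d2:9  d3:10  d4:10  d5:6  d6:7  d7:1  d8:1  d9:1  d10:1  d11:0  d12:0  d13:0.
Shift D→5, A→9, E→7, G→7, B→11, F→9.
Schedule C@1, D@5, A@9, E@7, G@7, B@11, F@9: d1:5  d2:5  d3:5  d4:5  d5:4  d6:4  d7:6  d8:2  d9:6  d10:6  d11:6  d12:1  d13:0 — peak 6.

6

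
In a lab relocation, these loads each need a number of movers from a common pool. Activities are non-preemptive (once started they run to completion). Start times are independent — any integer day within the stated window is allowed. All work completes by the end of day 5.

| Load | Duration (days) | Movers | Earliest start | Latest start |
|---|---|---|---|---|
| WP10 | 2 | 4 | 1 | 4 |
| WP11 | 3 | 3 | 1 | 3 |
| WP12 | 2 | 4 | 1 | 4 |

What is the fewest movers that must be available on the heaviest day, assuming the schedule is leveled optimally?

7

Early-start (WP10@1, WP11@1, WP12@1) gives peak 11: d1:11  d2:11  d3:3  d4:0  d5:0.
Shift WP12→3.
Schedule WP10@1, WP11@1, WP12@3: d1:7  d2:7  d3:7  d4:4  d5:0 — peak 7.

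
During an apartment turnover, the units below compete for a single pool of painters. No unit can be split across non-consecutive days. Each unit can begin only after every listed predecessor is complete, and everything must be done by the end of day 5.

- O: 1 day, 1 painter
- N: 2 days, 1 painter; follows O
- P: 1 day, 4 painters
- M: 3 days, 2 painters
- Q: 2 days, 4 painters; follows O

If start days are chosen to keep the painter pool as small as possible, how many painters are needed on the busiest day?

Early-start (O@1, N@2, P@1, M@1, Q@2) gives peak 7: d1:7  d2:7  d3:7  d4:0  d5:0.
Shift M→2, Q→4.
Schedule O@1, N@2, P@1, M@2, Q@4: d1:5  d2:3  d3:3  d4:6  d5:4 — peak 6.

6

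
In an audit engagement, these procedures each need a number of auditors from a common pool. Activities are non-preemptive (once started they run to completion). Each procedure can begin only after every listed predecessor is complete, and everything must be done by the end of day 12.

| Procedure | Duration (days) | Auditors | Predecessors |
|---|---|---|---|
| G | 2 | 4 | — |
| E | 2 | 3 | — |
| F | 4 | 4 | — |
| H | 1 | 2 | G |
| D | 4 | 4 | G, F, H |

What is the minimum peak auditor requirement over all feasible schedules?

Early-start (G@1, E@1, F@1, H@3, D@5) gives peak 11: d1:11  d2:11  d3:6  d4:4  d5:4  d6:4  d7:4  d8:4  d9:0  d10:0  d11:0  d12:0.
Shift E→3, F→5, D→9.
Schedule G@1, E@3, F@5, H@3, D@9: d1:4  d2:4  d3:5  d4:3  d5:4  d6:4  d7:4  d8:4  d9:4  d10:4  d11:4  d12:4 — peak 5.

5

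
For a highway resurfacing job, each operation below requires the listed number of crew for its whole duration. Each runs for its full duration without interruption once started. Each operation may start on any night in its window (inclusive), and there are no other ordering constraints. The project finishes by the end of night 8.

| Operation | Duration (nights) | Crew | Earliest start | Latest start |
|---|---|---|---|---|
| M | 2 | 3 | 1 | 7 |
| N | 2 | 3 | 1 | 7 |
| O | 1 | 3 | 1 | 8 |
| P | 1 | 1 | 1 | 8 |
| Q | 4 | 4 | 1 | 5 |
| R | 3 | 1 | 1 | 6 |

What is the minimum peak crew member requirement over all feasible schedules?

Early-start (M@1, N@1, O@1, P@1, Q@1, R@1) gives peak 15: n1:15  n2:11  n3:5  n4:4  n5:0  n6:0  n7:0  n8:0.
Shift O→3, P→3, Q→4, R→3.
Schedule M@1, N@1, O@3, P@3, Q@4, R@3: n1:6  n2:6  n3:5  n4:5  n5:5  n6:4  n7:4  n8:0 — peak 6.

6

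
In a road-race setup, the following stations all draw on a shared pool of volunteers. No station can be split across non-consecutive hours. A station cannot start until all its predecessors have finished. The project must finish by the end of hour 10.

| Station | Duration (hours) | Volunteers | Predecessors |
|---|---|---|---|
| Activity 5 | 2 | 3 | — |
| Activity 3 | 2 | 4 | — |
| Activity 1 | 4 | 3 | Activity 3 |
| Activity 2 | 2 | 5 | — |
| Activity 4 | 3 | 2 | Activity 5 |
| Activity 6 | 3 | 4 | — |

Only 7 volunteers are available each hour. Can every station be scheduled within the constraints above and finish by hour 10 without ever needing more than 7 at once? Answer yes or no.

yes

Schedule Activity 5@1, Activity 3@1, Activity 1@3, Activity 2@7, Activity 4@6, Activity 6@3: h1:7  h2:7  h3:7  h4:7  h5:7  h6:5  h7:7  h8:7  h9:0  h10:0 — peak 7 ≤ 7.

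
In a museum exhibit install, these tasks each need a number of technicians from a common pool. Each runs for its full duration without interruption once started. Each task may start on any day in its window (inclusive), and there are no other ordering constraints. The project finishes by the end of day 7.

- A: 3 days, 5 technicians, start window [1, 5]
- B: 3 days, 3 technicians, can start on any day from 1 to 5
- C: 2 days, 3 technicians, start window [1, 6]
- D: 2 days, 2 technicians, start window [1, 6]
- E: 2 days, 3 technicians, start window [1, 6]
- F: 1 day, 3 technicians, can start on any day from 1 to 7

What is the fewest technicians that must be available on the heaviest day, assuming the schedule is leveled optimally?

7

Early-start (A@1, B@1, C@1, D@1, E@1, F@1) gives peak 19: d1:19  d2:16  d3:8  d4:0  d5:0  d6:0  d7:0.
Shift B→4, C→4, E→6, F→7.
Schedule A@1, B@4, C@4, D@1, E@6, F@7: d1:7  d2:7  d3:5  d4:6  d5:6  d6:6  d7:6 — peak 7.
Total technician-days = 43 over 7 days ⇒ peak ≥ ⌈43/7⌉ = 7, so 7 is optimal.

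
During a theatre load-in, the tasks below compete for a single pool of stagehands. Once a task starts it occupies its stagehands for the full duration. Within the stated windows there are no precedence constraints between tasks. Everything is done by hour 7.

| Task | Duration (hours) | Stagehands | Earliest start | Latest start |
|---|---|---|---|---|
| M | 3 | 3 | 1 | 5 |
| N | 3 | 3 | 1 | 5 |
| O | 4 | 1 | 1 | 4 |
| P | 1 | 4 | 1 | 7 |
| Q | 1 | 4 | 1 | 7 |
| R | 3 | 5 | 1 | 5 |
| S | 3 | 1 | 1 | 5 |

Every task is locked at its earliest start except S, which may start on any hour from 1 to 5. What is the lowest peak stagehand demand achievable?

20

S@1: h1:21  h2:13  h3:13  h4:1  h5:0  h6:0  h7:0 → peak 21
S@2: h1:20  h2:13  h3:13  h4:2  h5:0  h6:0  h7:0 → peak 20
S@3: h1:20  h2:12  h3:13  h4:2  h5:1  h6:0  h7:0 → peak 20
S@4: h1:20  h2:12  h3:12  h4:2  h5:1  h6:1  h7:0 → peak 20
S@5: h1:20  h2:12  h3:12  h4:1  h5:1  h6:1  h7:1 → peak 20
Best is S@2, peak 20.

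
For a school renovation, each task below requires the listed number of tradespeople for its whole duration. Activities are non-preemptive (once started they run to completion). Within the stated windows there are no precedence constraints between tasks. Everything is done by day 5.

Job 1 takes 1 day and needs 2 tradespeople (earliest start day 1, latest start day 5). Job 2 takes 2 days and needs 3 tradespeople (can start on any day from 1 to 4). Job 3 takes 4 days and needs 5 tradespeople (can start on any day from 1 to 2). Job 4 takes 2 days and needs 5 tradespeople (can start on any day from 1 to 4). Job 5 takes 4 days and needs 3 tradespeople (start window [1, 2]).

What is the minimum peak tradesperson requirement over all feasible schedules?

13

Early-start (Job 1@1, Job 2@1, Job 3@1, Job 4@1, Job 5@1) gives peak 18: d1:18  d2:16  d3:8  d4:8  d5:0.
Shift Job 4→3.
Schedule Job 1@1, Job 2@1, Job 3@1, Job 4@3, Job 5@1: d1:13  d2:11  d3:13  d4:13  d5:0 — peak 13.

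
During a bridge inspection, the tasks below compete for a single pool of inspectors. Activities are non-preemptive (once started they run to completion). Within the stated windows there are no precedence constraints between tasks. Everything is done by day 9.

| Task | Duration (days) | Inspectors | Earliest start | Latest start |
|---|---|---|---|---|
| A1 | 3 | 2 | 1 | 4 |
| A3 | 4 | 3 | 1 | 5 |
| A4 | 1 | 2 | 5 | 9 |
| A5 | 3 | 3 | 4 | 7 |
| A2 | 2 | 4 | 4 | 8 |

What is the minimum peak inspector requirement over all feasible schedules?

5

Early-start (A1@1, A3@1, A4@5, A5@4, A2@4) gives peak 10: d1:5  d2:5  d3:5  d4:10  d5:9  d6:3  d7:0  d8:0  d9:0.
Shift A5→5, A2→8.
Schedule A1@1, A3@1, A4@5, A5@5, A2@8: d1:5  d2:5  d3:5  d4:3  d5:5  d6:3  d7:3  d8:4  d9:4 — peak 5.
Total inspector-days = 37 over 9 days ⇒ peak ≥ ⌈37/9⌉ = 5, so 5 is optimal.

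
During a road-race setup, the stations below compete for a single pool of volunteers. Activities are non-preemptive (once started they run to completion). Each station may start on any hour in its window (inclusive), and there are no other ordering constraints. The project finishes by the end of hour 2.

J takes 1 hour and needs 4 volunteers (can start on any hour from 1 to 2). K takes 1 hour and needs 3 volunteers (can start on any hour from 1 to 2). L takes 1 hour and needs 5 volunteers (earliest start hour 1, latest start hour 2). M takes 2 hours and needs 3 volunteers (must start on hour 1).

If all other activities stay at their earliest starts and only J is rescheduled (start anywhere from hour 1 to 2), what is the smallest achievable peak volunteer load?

11

J@1: h1:15  h2:3 → peak 15
J@2: h1:11  h2:7 → peak 11
Best is J@2, peak 11.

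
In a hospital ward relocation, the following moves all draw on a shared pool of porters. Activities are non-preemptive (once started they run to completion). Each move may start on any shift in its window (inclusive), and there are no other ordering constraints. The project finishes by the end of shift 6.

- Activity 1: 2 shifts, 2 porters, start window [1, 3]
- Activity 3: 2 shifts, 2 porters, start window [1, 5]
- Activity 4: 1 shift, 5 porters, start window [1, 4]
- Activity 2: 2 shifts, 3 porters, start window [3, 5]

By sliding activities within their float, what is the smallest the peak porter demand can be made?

5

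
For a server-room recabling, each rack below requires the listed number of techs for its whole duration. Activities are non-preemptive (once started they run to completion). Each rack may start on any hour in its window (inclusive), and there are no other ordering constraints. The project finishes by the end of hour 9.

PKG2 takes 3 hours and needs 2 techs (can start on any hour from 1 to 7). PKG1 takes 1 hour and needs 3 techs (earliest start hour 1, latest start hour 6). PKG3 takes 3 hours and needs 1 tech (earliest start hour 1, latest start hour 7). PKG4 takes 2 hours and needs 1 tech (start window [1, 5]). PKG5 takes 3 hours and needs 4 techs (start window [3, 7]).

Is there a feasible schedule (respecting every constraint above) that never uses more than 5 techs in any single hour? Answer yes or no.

yes

Schedule PKG2@1, PKG1@4, PKG3@1, PKG4@1, PKG5@5: h1:4  h2:4  h3:3  h4:3  h5:4  h6:4  h7:4  h8:0  h9:0 — peak 4 ≤ 5.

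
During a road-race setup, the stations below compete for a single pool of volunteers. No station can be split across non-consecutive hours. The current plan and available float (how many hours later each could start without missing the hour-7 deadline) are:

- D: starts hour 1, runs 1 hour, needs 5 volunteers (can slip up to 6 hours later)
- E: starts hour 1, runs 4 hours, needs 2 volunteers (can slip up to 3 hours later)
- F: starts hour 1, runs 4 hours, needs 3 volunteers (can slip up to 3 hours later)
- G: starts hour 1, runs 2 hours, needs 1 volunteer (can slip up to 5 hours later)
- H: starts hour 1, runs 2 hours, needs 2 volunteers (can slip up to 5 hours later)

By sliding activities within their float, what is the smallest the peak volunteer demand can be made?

5

Early-start (D@1, E@1, F@1, G@1, H@1) gives peak 13: h1:13  h2:8  h3:5  h4:5  h5:0  h6:0  h7:0.
Shift E→2, F→2, G→6, H→6.
Schedule D@1, E@2, F@2, G@6, H@6: h1:5  h2:5  h3:5  h4:5  h5:5  h6:3  h7:3 — peak 5.
Total volunteer-hours = 31 over 7 hours ⇒ peak ≥ ⌈31/7⌉ = 5, so 5 is optimal.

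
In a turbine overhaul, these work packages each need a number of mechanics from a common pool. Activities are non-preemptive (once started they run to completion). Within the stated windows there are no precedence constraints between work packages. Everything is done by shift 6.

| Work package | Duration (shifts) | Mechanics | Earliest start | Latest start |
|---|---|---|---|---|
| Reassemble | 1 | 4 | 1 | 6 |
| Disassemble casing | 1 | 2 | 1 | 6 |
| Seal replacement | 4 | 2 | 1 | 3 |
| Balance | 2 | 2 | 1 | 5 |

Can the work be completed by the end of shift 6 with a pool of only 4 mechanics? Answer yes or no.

yes

Schedule Reassemble@1, Disassemble casing@2, Seal replacement@2, Balance@3: s1:4  s2:4  s3:4  s4:4  s5:2  s6:0 — peak 4 ≤ 4.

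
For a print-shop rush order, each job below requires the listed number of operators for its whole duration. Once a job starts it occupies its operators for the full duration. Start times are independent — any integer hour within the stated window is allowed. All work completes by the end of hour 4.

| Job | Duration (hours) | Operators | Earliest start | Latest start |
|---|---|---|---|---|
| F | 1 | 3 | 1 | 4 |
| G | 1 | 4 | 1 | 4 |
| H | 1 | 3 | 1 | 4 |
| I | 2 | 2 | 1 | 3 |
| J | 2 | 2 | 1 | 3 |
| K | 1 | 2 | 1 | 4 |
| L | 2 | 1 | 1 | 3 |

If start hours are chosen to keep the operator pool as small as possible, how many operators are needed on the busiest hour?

Early-start (F@1, G@1, H@1, I@1, J@1, K@1, L@1) gives peak 17: h1:17  h2:5  h3:0  h4:0.
Shift G→2, I→2, J→3, K→4, L→3.
Schedule F@1, G@2, H@1, I@2, J@3, K@4, L@3: h1:6  h2:6  h3:5  h4:5 — peak 6.
Total operator-hours = 22 over 4 hours ⇒ peak ≥ ⌈22/4⌉ = 6, so 6 is optimal.

6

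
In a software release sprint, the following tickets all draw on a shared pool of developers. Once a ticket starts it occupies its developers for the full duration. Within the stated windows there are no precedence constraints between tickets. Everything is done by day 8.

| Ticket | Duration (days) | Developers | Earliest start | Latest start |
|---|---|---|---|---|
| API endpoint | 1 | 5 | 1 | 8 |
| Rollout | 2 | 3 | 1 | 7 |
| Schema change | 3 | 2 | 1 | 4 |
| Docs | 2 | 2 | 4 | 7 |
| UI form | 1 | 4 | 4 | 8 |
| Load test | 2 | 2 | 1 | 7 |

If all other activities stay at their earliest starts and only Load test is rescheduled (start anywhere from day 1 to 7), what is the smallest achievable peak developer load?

Load test@1: d1:12  d2:7  d3:2  d4:6  d5:2  d6:0  d7:0  d8:0 → peak 12
Load test@2: d1:10  d2:7  d3:4  d4:6  d5:2  d6:0  d7:0  d8:0 → peak 10
Load test@3: d1:10  d2:5  d3:4  d4:8  d5:2  d6:0  d7:0  d8:0 → peak 10
Load test@4: d1:10  d2:5  d3:2  d4:8  d5:4  d6:0  d7:0  d8:0 → peak 10
Load test@5: d1:10  d2:5  d3:2  d4:6  d5:4  d6:2  d7:0  d8:0 → peak 10
Load test@6: d1:10  d2:5  d3:2  d4:6  d5:2  d6:2  d7:2  d8:0 → peak 10
Load test@7: d1:10  d2:5  d3:2  d4:6  d5:2  d6:0  d7:2  d8:2 → peak 10
Best is Load test@2, peak 10.

10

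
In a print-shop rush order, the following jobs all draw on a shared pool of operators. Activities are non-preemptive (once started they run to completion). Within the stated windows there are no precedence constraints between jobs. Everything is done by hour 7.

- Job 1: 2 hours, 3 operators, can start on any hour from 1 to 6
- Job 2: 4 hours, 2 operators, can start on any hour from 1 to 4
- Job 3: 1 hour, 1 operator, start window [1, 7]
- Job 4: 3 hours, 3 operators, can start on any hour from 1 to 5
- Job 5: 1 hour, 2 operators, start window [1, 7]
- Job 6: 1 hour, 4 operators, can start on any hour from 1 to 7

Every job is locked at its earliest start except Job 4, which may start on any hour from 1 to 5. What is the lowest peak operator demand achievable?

12

Job 4@1: h1:15  h2:8  h3:5  h4:2  h5:0  h6:0  h7:0 → peak 15
Job 4@2: h1:12  h2:8  h3:5  h4:5  h5:0  h6:0  h7:0 → peak 12
Job 4@3: h1:12  h2:5  h3:5  h4:5  h5:3  h6:0  h7:0 → peak 12
Job 4@4: h1:12  h2:5  h3:2  h4:5  h5:3  h6:3  h7:0 → peak 12
Job 4@5: h1:12  h2:5  h3:2  h4:2  h5:3  h6:3  h7:3 → peak 12
Best is Job 4@2, peak 12.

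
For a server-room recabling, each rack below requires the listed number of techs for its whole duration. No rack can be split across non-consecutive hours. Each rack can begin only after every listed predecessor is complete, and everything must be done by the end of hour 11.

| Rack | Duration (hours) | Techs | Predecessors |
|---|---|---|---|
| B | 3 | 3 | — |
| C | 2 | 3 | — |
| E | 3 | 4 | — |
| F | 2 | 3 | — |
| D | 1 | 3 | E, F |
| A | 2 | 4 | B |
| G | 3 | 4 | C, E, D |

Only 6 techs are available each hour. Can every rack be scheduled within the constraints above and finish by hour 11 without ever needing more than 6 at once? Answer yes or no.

no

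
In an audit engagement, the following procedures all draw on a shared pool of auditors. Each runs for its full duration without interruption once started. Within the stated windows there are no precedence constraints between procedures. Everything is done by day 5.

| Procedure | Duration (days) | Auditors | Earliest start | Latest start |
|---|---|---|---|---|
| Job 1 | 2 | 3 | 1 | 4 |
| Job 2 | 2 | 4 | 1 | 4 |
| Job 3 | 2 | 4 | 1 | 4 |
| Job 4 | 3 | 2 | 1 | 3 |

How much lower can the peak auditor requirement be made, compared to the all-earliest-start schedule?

6

Early-start peak: d1:13  d2:13  d3:2  d4:0  d5:0 ⇒ 13.
Leveled (Job 1@1, Job 2@1, Job 3@3, Job 4@3): d1:7  d2:7  d3:6  d4:6  d5:2 ⇒ 7.
Reduction 13 − 7 = 6.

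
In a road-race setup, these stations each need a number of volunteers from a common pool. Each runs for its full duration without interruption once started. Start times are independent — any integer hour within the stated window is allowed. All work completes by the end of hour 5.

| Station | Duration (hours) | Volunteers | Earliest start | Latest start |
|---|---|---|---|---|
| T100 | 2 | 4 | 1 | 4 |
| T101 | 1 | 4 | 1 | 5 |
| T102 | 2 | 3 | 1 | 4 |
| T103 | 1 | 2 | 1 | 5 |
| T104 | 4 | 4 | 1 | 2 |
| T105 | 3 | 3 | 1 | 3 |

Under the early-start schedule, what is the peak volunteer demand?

20

Early-start schedule: T100@1, T101@1, T102@1, T103@1, T104@1, T105@1.
Load per hour: hour 1: 20, hour 2: 14, hour 3: 7, hour 4: 4, hour 5: 0.
Peak is 20.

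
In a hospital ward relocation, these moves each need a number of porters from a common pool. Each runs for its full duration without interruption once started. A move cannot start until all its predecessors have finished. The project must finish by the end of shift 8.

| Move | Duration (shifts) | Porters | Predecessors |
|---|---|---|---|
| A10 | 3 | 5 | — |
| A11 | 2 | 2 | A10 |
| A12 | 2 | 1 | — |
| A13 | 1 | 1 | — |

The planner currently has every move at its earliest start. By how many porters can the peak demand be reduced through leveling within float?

Early-start peak: s1:7  s2:6  s3:5  s4:2  s5:2  s6:0  s7:0  s8:0 ⇒ 7.
Leveled (A10@1, A11@4, A12@4, A13@4): s1:5  s2:5  s3:5  s4:4  s5:3  s6:0  s7:0  s8:0 ⇒ 5.
Reduction 7 − 5 = 2.

2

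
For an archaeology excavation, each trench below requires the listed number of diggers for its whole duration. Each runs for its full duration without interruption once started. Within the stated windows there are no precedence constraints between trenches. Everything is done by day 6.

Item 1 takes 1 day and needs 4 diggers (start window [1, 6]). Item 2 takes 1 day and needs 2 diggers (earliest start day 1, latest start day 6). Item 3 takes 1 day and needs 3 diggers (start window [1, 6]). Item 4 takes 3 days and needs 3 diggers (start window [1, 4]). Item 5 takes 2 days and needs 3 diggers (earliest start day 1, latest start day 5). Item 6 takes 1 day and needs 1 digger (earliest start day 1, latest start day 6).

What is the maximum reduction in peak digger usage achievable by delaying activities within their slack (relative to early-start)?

10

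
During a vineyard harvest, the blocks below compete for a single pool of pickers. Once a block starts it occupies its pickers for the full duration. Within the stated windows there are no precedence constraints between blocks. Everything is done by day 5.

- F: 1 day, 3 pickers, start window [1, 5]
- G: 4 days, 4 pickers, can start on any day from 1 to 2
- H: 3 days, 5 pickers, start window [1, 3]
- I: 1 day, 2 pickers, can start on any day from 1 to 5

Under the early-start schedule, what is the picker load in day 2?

9

At early start, day 2 has: G, H.
Demand: 4 + 5 = 9.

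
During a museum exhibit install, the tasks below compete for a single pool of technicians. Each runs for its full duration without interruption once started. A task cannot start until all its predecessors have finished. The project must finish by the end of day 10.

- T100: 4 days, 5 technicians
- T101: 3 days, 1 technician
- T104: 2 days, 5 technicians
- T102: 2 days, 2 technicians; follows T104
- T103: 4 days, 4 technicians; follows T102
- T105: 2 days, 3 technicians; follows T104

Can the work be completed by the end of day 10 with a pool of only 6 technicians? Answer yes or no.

no

The minimum achievable peak is 7; 6 < 7, so no feasible schedule stays within the cap.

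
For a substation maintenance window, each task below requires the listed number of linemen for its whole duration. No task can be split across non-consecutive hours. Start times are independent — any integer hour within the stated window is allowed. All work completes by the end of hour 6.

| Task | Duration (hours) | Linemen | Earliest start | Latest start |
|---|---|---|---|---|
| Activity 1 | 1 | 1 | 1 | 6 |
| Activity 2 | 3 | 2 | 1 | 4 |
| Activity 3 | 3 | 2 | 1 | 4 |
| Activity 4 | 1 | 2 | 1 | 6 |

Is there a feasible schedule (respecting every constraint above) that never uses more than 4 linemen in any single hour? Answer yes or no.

yes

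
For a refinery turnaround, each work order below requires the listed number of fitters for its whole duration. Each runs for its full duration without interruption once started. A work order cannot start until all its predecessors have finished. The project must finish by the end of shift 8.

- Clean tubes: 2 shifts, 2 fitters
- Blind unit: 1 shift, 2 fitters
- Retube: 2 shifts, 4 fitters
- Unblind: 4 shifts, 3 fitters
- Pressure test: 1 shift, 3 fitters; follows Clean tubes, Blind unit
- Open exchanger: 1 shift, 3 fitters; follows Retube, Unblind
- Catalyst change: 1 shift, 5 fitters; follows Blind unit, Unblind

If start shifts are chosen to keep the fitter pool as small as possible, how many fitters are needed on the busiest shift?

6

Early-start (Clean tubes@1, Blind unit@1, Retube@1, Unblind@1, Pressure test@3, Open exchanger@5, Catalyst change@5) gives peak 11: s1:11  s2:9  s3:6  s4:3  s5:8  s6:0  s7:0  s8:0.
Shift Blind unit→3, Unblind→3, Pressure test→4, Open exchanger→7, Catalyst change→8.
Schedule Clean tubes@1, Blind unit@3, Retube@1, Unblind@3, Pressure test@4, Open exchanger@7, Catalyst change@8: s1:6  s2:6  s3:5  s4:6  s5:3  s6:3  s7:3  s8:5 — peak 6.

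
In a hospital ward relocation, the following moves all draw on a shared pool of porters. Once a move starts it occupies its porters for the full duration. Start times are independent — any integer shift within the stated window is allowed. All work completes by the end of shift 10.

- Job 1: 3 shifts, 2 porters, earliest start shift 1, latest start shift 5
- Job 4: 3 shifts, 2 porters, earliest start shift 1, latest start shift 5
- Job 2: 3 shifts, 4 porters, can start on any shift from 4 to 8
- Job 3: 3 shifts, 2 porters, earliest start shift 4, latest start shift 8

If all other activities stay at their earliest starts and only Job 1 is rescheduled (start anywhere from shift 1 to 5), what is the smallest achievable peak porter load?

6

Job 1@1: s1:4  s2:4  s3:4  s4:6  s5:6  s6:6  s7:0  s8:0  s9:0  s10:0 → peak 6
Job 1@2: s1:2  s2:4  s3:4  s4:8  s5:6  s6:6  s7:0  s8:0  s9:0  s10:0 → peak 8
Job 1@3: s1:2  s2:2  s3:4  s4:8  s5:8  s6:6  s7:0  s8:0  s9:0  s10:0 → peak 8
Job 1@4: s1:2  s2:2  s3:2  s4:8  s5:8  s6:8  s7:0  s8:0  s9:0  s10:0 → peak 8
Job 1@5: s1:2  s2:2  s3:2  s4:6  s5:8  s6:8  s7:2  s8:0  s9:0  s10:0 → peak 8
Best is Job 1@1, peak 6.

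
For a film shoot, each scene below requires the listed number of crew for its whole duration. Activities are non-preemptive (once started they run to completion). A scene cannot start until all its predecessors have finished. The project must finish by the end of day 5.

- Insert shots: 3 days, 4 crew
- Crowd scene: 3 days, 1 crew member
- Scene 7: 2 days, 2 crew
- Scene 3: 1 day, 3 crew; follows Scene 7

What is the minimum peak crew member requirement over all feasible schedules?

6

Early-start (Insert shots@1, Crowd scene@1, Scene 7@1, Scene 3@3) gives peak 8: d1:7  d2:7  d3:8  d4:0  d5:0.
Shift Crowd scene→3, Scene 3→4.
Schedule Insert shots@1, Crowd scene@3, Scene 7@1, Scene 3@4: d1:6  d2:6  d3:5  d4:4  d5:1 — peak 6.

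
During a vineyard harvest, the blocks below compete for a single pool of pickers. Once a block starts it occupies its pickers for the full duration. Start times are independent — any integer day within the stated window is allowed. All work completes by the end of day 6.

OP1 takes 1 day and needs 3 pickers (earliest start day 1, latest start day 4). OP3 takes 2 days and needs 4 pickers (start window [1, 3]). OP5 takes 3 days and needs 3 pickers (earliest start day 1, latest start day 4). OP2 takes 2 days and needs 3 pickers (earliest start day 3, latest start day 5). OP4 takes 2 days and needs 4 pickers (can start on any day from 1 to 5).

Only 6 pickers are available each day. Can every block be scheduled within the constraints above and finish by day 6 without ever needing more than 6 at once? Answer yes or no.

no

The minimum achievable peak is 7; 6 < 7, so no feasible schedule stays within the cap.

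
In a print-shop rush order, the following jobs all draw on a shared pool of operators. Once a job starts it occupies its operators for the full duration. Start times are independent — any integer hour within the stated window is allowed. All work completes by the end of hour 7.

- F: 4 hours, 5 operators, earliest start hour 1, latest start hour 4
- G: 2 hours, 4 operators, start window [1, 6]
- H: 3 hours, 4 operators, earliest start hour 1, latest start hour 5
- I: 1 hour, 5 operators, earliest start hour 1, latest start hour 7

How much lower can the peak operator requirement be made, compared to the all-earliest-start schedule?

9

Early-start peak: h1:18  h2:13  h3:9  h4:5  h5:0  h6:0  h7:0 ⇒ 18.
Leveled (F@1, G@1, H@3, I@5): h1:9  h2:9  h3:9  h4:9  h5:9  h6:0  h7:0 ⇒ 9.
Reduction 18 − 9 = 9.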